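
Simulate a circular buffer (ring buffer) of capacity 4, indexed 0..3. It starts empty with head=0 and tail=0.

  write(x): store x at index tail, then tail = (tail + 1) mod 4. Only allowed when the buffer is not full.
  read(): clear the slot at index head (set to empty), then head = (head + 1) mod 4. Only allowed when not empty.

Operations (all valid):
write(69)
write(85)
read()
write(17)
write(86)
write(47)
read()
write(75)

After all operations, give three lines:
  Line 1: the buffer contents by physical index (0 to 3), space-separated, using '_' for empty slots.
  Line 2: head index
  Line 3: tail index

Answer: 47 75 17 86
2
2

Derivation:
write(69): buf=[69 _ _ _], head=0, tail=1, size=1
write(85): buf=[69 85 _ _], head=0, tail=2, size=2
read(): buf=[_ 85 _ _], head=1, tail=2, size=1
write(17): buf=[_ 85 17 _], head=1, tail=3, size=2
write(86): buf=[_ 85 17 86], head=1, tail=0, size=3
write(47): buf=[47 85 17 86], head=1, tail=1, size=4
read(): buf=[47 _ 17 86], head=2, tail=1, size=3
write(75): buf=[47 75 17 86], head=2, tail=2, size=4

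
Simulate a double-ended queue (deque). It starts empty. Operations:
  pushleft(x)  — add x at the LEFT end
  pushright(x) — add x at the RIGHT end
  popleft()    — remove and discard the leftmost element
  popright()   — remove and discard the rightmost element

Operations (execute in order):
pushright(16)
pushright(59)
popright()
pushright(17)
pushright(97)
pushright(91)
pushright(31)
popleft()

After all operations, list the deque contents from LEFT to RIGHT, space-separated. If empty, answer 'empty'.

pushright(16): [16]
pushright(59): [16, 59]
popright(): [16]
pushright(17): [16, 17]
pushright(97): [16, 17, 97]
pushright(91): [16, 17, 97, 91]
pushright(31): [16, 17, 97, 91, 31]
popleft(): [17, 97, 91, 31]

Answer: 17 97 91 31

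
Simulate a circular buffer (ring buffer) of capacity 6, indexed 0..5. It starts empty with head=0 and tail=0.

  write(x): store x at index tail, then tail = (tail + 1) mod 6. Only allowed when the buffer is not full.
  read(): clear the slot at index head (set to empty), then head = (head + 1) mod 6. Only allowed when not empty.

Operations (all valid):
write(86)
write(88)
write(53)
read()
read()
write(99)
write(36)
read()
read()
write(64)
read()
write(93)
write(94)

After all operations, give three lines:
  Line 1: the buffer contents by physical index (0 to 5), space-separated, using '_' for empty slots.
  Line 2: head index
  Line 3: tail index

write(86): buf=[86 _ _ _ _ _], head=0, tail=1, size=1
write(88): buf=[86 88 _ _ _ _], head=0, tail=2, size=2
write(53): buf=[86 88 53 _ _ _], head=0, tail=3, size=3
read(): buf=[_ 88 53 _ _ _], head=1, tail=3, size=2
read(): buf=[_ _ 53 _ _ _], head=2, tail=3, size=1
write(99): buf=[_ _ 53 99 _ _], head=2, tail=4, size=2
write(36): buf=[_ _ 53 99 36 _], head=2, tail=5, size=3
read(): buf=[_ _ _ 99 36 _], head=3, tail=5, size=2
read(): buf=[_ _ _ _ 36 _], head=4, tail=5, size=1
write(64): buf=[_ _ _ _ 36 64], head=4, tail=0, size=2
read(): buf=[_ _ _ _ _ 64], head=5, tail=0, size=1
write(93): buf=[93 _ _ _ _ 64], head=5, tail=1, size=2
write(94): buf=[93 94 _ _ _ 64], head=5, tail=2, size=3

Answer: 93 94 _ _ _ 64
5
2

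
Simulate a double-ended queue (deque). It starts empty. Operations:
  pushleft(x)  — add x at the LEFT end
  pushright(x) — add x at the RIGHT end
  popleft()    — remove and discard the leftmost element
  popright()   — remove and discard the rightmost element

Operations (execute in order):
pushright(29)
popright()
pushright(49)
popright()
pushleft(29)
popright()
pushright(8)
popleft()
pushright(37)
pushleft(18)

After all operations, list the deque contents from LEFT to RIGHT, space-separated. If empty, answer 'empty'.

pushright(29): [29]
popright(): []
pushright(49): [49]
popright(): []
pushleft(29): [29]
popright(): []
pushright(8): [8]
popleft(): []
pushright(37): [37]
pushleft(18): [18, 37]

Answer: 18 37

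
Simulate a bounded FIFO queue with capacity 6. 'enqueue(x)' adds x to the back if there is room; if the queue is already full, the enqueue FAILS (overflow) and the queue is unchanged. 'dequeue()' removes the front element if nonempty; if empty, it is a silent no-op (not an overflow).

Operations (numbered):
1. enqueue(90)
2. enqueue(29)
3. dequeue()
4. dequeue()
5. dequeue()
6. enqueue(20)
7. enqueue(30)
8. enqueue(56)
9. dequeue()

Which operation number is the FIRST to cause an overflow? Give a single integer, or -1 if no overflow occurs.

1. enqueue(90): size=1
2. enqueue(29): size=2
3. dequeue(): size=1
4. dequeue(): size=0
5. dequeue(): empty, no-op, size=0
6. enqueue(20): size=1
7. enqueue(30): size=2
8. enqueue(56): size=3
9. dequeue(): size=2

Answer: -1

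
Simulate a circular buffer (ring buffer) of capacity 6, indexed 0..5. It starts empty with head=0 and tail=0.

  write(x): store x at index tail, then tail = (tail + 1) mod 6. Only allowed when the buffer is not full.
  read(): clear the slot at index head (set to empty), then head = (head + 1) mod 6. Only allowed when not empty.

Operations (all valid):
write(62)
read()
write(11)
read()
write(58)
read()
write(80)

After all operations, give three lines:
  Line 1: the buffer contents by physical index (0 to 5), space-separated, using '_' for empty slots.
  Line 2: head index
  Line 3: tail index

write(62): buf=[62 _ _ _ _ _], head=0, tail=1, size=1
read(): buf=[_ _ _ _ _ _], head=1, tail=1, size=0
write(11): buf=[_ 11 _ _ _ _], head=1, tail=2, size=1
read(): buf=[_ _ _ _ _ _], head=2, tail=2, size=0
write(58): buf=[_ _ 58 _ _ _], head=2, tail=3, size=1
read(): buf=[_ _ _ _ _ _], head=3, tail=3, size=0
write(80): buf=[_ _ _ 80 _ _], head=3, tail=4, size=1

Answer: _ _ _ 80 _ _
3
4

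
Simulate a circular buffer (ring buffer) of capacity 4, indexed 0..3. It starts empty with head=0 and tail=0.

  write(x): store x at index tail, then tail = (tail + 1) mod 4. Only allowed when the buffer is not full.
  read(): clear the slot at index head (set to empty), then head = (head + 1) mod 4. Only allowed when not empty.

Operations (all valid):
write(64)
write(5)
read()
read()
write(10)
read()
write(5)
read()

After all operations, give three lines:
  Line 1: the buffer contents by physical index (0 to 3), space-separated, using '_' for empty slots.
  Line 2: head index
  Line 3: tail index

write(64): buf=[64 _ _ _], head=0, tail=1, size=1
write(5): buf=[64 5 _ _], head=0, tail=2, size=2
read(): buf=[_ 5 _ _], head=1, tail=2, size=1
read(): buf=[_ _ _ _], head=2, tail=2, size=0
write(10): buf=[_ _ 10 _], head=2, tail=3, size=1
read(): buf=[_ _ _ _], head=3, tail=3, size=0
write(5): buf=[_ _ _ 5], head=3, tail=0, size=1
read(): buf=[_ _ _ _], head=0, tail=0, size=0

Answer: _ _ _ _
0
0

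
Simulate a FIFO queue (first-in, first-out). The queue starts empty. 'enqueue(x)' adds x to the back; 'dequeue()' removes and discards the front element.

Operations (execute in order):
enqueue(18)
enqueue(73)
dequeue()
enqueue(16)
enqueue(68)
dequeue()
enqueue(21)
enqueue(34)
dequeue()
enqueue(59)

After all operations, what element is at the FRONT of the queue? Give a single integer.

enqueue(18): queue = [18]
enqueue(73): queue = [18, 73]
dequeue(): queue = [73]
enqueue(16): queue = [73, 16]
enqueue(68): queue = [73, 16, 68]
dequeue(): queue = [16, 68]
enqueue(21): queue = [16, 68, 21]
enqueue(34): queue = [16, 68, 21, 34]
dequeue(): queue = [68, 21, 34]
enqueue(59): queue = [68, 21, 34, 59]

Answer: 68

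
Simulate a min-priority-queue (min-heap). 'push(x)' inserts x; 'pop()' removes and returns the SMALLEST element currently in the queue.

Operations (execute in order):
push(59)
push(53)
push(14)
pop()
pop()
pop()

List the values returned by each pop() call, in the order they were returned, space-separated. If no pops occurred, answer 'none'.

push(59): heap contents = [59]
push(53): heap contents = [53, 59]
push(14): heap contents = [14, 53, 59]
pop() → 14: heap contents = [53, 59]
pop() → 53: heap contents = [59]
pop() → 59: heap contents = []

Answer: 14 53 59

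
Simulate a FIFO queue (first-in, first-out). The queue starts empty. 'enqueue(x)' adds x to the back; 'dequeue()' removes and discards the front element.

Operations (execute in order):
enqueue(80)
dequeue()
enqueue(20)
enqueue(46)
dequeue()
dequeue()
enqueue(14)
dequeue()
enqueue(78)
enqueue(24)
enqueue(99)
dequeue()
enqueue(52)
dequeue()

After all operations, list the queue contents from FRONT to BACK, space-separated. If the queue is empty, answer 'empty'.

Answer: 99 52

Derivation:
enqueue(80): [80]
dequeue(): []
enqueue(20): [20]
enqueue(46): [20, 46]
dequeue(): [46]
dequeue(): []
enqueue(14): [14]
dequeue(): []
enqueue(78): [78]
enqueue(24): [78, 24]
enqueue(99): [78, 24, 99]
dequeue(): [24, 99]
enqueue(52): [24, 99, 52]
dequeue(): [99, 52]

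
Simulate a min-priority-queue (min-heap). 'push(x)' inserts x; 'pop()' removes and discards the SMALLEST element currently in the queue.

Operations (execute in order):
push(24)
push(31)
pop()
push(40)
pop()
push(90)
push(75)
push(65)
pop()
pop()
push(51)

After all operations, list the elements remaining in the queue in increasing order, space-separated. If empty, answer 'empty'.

push(24): heap contents = [24]
push(31): heap contents = [24, 31]
pop() → 24: heap contents = [31]
push(40): heap contents = [31, 40]
pop() → 31: heap contents = [40]
push(90): heap contents = [40, 90]
push(75): heap contents = [40, 75, 90]
push(65): heap contents = [40, 65, 75, 90]
pop() → 40: heap contents = [65, 75, 90]
pop() → 65: heap contents = [75, 90]
push(51): heap contents = [51, 75, 90]

Answer: 51 75 90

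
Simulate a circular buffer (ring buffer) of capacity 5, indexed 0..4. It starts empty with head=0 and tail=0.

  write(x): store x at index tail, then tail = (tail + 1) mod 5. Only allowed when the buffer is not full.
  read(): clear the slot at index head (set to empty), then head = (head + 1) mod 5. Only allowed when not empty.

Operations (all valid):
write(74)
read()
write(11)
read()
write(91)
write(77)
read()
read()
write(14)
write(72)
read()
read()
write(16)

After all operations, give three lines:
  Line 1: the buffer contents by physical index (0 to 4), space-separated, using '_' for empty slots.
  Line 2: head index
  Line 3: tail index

Answer: _ 16 _ _ _
1
2

Derivation:
write(74): buf=[74 _ _ _ _], head=0, tail=1, size=1
read(): buf=[_ _ _ _ _], head=1, tail=1, size=0
write(11): buf=[_ 11 _ _ _], head=1, tail=2, size=1
read(): buf=[_ _ _ _ _], head=2, tail=2, size=0
write(91): buf=[_ _ 91 _ _], head=2, tail=3, size=1
write(77): buf=[_ _ 91 77 _], head=2, tail=4, size=2
read(): buf=[_ _ _ 77 _], head=3, tail=4, size=1
read(): buf=[_ _ _ _ _], head=4, tail=4, size=0
write(14): buf=[_ _ _ _ 14], head=4, tail=0, size=1
write(72): buf=[72 _ _ _ 14], head=4, tail=1, size=2
read(): buf=[72 _ _ _ _], head=0, tail=1, size=1
read(): buf=[_ _ _ _ _], head=1, tail=1, size=0
write(16): buf=[_ 16 _ _ _], head=1, tail=2, size=1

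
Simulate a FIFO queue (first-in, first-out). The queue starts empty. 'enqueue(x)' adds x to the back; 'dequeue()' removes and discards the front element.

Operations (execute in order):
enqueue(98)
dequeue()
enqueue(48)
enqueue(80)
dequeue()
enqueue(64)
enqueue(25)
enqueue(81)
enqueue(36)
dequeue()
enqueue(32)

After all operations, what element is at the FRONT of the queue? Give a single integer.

enqueue(98): queue = [98]
dequeue(): queue = []
enqueue(48): queue = [48]
enqueue(80): queue = [48, 80]
dequeue(): queue = [80]
enqueue(64): queue = [80, 64]
enqueue(25): queue = [80, 64, 25]
enqueue(81): queue = [80, 64, 25, 81]
enqueue(36): queue = [80, 64, 25, 81, 36]
dequeue(): queue = [64, 25, 81, 36]
enqueue(32): queue = [64, 25, 81, 36, 32]

Answer: 64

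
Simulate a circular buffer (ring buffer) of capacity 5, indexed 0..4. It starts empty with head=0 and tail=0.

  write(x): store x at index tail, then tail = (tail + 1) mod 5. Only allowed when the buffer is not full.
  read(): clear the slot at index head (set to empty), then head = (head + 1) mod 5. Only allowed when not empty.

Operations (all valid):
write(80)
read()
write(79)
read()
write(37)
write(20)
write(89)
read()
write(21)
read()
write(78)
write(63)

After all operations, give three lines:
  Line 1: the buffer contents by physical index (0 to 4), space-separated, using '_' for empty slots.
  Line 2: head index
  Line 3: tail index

Answer: 21 78 63 _ 89
4
3

Derivation:
write(80): buf=[80 _ _ _ _], head=0, tail=1, size=1
read(): buf=[_ _ _ _ _], head=1, tail=1, size=0
write(79): buf=[_ 79 _ _ _], head=1, tail=2, size=1
read(): buf=[_ _ _ _ _], head=2, tail=2, size=0
write(37): buf=[_ _ 37 _ _], head=2, tail=3, size=1
write(20): buf=[_ _ 37 20 _], head=2, tail=4, size=2
write(89): buf=[_ _ 37 20 89], head=2, tail=0, size=3
read(): buf=[_ _ _ 20 89], head=3, tail=0, size=2
write(21): buf=[21 _ _ 20 89], head=3, tail=1, size=3
read(): buf=[21 _ _ _ 89], head=4, tail=1, size=2
write(78): buf=[21 78 _ _ 89], head=4, tail=2, size=3
write(63): buf=[21 78 63 _ 89], head=4, tail=3, size=4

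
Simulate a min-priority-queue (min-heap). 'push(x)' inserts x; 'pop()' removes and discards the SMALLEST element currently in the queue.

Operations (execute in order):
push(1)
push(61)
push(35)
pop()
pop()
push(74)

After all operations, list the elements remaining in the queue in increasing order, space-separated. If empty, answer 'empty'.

push(1): heap contents = [1]
push(61): heap contents = [1, 61]
push(35): heap contents = [1, 35, 61]
pop() → 1: heap contents = [35, 61]
pop() → 35: heap contents = [61]
push(74): heap contents = [61, 74]

Answer: 61 74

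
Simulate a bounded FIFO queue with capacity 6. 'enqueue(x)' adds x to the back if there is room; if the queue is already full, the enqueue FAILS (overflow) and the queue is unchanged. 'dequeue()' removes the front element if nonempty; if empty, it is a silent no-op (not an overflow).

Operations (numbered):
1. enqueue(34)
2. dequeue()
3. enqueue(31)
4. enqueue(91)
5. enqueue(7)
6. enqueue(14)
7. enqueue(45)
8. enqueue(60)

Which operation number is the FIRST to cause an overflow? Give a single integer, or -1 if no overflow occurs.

Answer: -1

Derivation:
1. enqueue(34): size=1
2. dequeue(): size=0
3. enqueue(31): size=1
4. enqueue(91): size=2
5. enqueue(7): size=3
6. enqueue(14): size=4
7. enqueue(45): size=5
8. enqueue(60): size=6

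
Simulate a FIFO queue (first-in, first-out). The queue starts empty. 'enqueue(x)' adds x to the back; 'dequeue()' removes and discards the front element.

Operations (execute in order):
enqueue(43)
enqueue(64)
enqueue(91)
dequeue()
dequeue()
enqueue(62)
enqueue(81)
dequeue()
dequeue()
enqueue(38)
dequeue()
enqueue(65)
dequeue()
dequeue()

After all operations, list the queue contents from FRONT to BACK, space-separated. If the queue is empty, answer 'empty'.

Answer: empty

Derivation:
enqueue(43): [43]
enqueue(64): [43, 64]
enqueue(91): [43, 64, 91]
dequeue(): [64, 91]
dequeue(): [91]
enqueue(62): [91, 62]
enqueue(81): [91, 62, 81]
dequeue(): [62, 81]
dequeue(): [81]
enqueue(38): [81, 38]
dequeue(): [38]
enqueue(65): [38, 65]
dequeue(): [65]
dequeue(): []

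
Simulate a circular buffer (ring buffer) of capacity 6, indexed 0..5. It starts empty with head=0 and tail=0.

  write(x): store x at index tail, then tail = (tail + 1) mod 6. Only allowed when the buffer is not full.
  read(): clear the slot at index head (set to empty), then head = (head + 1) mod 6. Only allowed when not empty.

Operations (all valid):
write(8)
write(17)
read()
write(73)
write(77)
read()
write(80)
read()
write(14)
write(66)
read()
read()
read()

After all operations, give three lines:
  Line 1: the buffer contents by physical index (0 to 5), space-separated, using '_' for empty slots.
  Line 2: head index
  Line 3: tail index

write(8): buf=[8 _ _ _ _ _], head=0, tail=1, size=1
write(17): buf=[8 17 _ _ _ _], head=0, tail=2, size=2
read(): buf=[_ 17 _ _ _ _], head=1, tail=2, size=1
write(73): buf=[_ 17 73 _ _ _], head=1, tail=3, size=2
write(77): buf=[_ 17 73 77 _ _], head=1, tail=4, size=3
read(): buf=[_ _ 73 77 _ _], head=2, tail=4, size=2
write(80): buf=[_ _ 73 77 80 _], head=2, tail=5, size=3
read(): buf=[_ _ _ 77 80 _], head=3, tail=5, size=2
write(14): buf=[_ _ _ 77 80 14], head=3, tail=0, size=3
write(66): buf=[66 _ _ 77 80 14], head=3, tail=1, size=4
read(): buf=[66 _ _ _ 80 14], head=4, tail=1, size=3
read(): buf=[66 _ _ _ _ 14], head=5, tail=1, size=2
read(): buf=[66 _ _ _ _ _], head=0, tail=1, size=1

Answer: 66 _ _ _ _ _
0
1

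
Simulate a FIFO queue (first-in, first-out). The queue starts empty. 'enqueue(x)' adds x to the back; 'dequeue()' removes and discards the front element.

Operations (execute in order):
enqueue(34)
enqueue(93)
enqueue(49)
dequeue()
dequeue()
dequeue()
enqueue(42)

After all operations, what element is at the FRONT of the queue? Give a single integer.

enqueue(34): queue = [34]
enqueue(93): queue = [34, 93]
enqueue(49): queue = [34, 93, 49]
dequeue(): queue = [93, 49]
dequeue(): queue = [49]
dequeue(): queue = []
enqueue(42): queue = [42]

Answer: 42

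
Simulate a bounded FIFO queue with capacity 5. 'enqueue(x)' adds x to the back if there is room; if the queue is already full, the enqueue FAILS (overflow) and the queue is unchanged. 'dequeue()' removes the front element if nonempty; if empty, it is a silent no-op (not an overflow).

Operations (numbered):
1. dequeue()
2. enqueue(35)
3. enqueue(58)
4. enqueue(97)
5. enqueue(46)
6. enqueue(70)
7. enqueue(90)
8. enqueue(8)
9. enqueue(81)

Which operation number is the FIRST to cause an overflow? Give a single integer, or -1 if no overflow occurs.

Answer: 7

Derivation:
1. dequeue(): empty, no-op, size=0
2. enqueue(35): size=1
3. enqueue(58): size=2
4. enqueue(97): size=3
5. enqueue(46): size=4
6. enqueue(70): size=5
7. enqueue(90): size=5=cap → OVERFLOW (fail)
8. enqueue(8): size=5=cap → OVERFLOW (fail)
9. enqueue(81): size=5=cap → OVERFLOW (fail)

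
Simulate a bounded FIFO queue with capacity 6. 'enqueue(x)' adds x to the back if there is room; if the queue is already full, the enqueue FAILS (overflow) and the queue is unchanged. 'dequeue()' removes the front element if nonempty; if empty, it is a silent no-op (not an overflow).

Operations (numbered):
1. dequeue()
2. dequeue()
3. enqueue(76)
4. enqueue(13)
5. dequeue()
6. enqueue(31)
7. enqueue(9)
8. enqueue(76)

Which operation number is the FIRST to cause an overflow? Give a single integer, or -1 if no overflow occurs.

1. dequeue(): empty, no-op, size=0
2. dequeue(): empty, no-op, size=0
3. enqueue(76): size=1
4. enqueue(13): size=2
5. dequeue(): size=1
6. enqueue(31): size=2
7. enqueue(9): size=3
8. enqueue(76): size=4

Answer: -1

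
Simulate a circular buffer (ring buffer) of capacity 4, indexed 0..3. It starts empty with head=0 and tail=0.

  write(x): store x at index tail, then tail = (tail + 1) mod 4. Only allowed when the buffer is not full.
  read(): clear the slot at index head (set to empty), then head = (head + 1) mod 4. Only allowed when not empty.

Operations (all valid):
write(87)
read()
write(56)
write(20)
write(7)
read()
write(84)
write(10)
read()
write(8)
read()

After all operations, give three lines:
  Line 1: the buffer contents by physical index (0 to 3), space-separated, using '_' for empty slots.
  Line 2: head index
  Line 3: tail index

write(87): buf=[87 _ _ _], head=0, tail=1, size=1
read(): buf=[_ _ _ _], head=1, tail=1, size=0
write(56): buf=[_ 56 _ _], head=1, tail=2, size=1
write(20): buf=[_ 56 20 _], head=1, tail=3, size=2
write(7): buf=[_ 56 20 7], head=1, tail=0, size=3
read(): buf=[_ _ 20 7], head=2, tail=0, size=2
write(84): buf=[84 _ 20 7], head=2, tail=1, size=3
write(10): buf=[84 10 20 7], head=2, tail=2, size=4
read(): buf=[84 10 _ 7], head=3, tail=2, size=3
write(8): buf=[84 10 8 7], head=3, tail=3, size=4
read(): buf=[84 10 8 _], head=0, tail=3, size=3

Answer: 84 10 8 _
0
3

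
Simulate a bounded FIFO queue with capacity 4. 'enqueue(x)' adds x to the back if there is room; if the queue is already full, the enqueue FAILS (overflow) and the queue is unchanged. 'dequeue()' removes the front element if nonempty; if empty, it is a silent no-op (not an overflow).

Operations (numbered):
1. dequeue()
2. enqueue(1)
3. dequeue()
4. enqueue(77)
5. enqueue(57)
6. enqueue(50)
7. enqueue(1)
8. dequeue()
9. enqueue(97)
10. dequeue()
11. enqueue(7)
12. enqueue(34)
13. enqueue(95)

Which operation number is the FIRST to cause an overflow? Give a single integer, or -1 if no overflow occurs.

Answer: 12

Derivation:
1. dequeue(): empty, no-op, size=0
2. enqueue(1): size=1
3. dequeue(): size=0
4. enqueue(77): size=1
5. enqueue(57): size=2
6. enqueue(50): size=3
7. enqueue(1): size=4
8. dequeue(): size=3
9. enqueue(97): size=4
10. dequeue(): size=3
11. enqueue(7): size=4
12. enqueue(34): size=4=cap → OVERFLOW (fail)
13. enqueue(95): size=4=cap → OVERFLOW (fail)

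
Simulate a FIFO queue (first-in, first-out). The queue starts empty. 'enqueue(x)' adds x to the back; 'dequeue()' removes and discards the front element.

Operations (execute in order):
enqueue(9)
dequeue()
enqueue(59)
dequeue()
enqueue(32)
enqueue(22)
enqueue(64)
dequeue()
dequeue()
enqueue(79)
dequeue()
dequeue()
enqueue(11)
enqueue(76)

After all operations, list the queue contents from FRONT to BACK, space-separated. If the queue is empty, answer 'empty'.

enqueue(9): [9]
dequeue(): []
enqueue(59): [59]
dequeue(): []
enqueue(32): [32]
enqueue(22): [32, 22]
enqueue(64): [32, 22, 64]
dequeue(): [22, 64]
dequeue(): [64]
enqueue(79): [64, 79]
dequeue(): [79]
dequeue(): []
enqueue(11): [11]
enqueue(76): [11, 76]

Answer: 11 76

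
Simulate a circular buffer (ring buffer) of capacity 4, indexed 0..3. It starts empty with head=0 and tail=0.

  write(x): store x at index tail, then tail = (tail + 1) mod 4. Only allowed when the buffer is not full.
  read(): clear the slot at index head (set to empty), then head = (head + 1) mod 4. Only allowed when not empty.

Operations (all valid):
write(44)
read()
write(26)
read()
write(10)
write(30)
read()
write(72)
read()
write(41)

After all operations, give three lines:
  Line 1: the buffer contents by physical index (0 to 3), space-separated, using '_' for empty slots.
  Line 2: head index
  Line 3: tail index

Answer: 72 41 _ _
0
2

Derivation:
write(44): buf=[44 _ _ _], head=0, tail=1, size=1
read(): buf=[_ _ _ _], head=1, tail=1, size=0
write(26): buf=[_ 26 _ _], head=1, tail=2, size=1
read(): buf=[_ _ _ _], head=2, tail=2, size=0
write(10): buf=[_ _ 10 _], head=2, tail=3, size=1
write(30): buf=[_ _ 10 30], head=2, tail=0, size=2
read(): buf=[_ _ _ 30], head=3, tail=0, size=1
write(72): buf=[72 _ _ 30], head=3, tail=1, size=2
read(): buf=[72 _ _ _], head=0, tail=1, size=1
write(41): buf=[72 41 _ _], head=0, tail=2, size=2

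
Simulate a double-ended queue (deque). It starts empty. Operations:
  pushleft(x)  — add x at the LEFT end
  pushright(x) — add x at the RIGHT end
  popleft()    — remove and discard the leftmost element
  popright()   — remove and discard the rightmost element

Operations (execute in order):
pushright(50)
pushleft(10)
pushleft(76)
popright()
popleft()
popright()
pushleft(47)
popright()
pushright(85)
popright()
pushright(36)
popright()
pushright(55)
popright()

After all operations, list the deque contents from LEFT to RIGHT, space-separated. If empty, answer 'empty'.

Answer: empty

Derivation:
pushright(50): [50]
pushleft(10): [10, 50]
pushleft(76): [76, 10, 50]
popright(): [76, 10]
popleft(): [10]
popright(): []
pushleft(47): [47]
popright(): []
pushright(85): [85]
popright(): []
pushright(36): [36]
popright(): []
pushright(55): [55]
popright(): []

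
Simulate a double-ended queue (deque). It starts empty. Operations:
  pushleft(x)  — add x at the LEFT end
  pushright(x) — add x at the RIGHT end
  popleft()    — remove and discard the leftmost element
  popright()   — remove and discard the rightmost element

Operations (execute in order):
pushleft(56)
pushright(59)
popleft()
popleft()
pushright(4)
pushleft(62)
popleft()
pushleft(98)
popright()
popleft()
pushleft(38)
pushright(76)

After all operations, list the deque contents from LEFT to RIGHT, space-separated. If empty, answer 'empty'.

Answer: 38 76

Derivation:
pushleft(56): [56]
pushright(59): [56, 59]
popleft(): [59]
popleft(): []
pushright(4): [4]
pushleft(62): [62, 4]
popleft(): [4]
pushleft(98): [98, 4]
popright(): [98]
popleft(): []
pushleft(38): [38]
pushright(76): [38, 76]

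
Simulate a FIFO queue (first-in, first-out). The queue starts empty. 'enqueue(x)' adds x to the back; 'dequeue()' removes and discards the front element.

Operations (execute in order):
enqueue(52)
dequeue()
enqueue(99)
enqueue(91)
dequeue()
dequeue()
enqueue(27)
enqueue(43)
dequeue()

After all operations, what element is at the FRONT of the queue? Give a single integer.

enqueue(52): queue = [52]
dequeue(): queue = []
enqueue(99): queue = [99]
enqueue(91): queue = [99, 91]
dequeue(): queue = [91]
dequeue(): queue = []
enqueue(27): queue = [27]
enqueue(43): queue = [27, 43]
dequeue(): queue = [43]

Answer: 43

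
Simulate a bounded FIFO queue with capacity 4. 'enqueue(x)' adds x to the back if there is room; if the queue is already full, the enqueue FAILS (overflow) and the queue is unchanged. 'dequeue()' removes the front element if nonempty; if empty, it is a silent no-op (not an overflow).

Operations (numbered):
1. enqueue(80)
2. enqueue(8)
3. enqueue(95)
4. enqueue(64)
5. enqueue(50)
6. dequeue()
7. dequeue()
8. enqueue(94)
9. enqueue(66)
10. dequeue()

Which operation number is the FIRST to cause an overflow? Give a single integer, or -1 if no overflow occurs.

Answer: 5

Derivation:
1. enqueue(80): size=1
2. enqueue(8): size=2
3. enqueue(95): size=3
4. enqueue(64): size=4
5. enqueue(50): size=4=cap → OVERFLOW (fail)
6. dequeue(): size=3
7. dequeue(): size=2
8. enqueue(94): size=3
9. enqueue(66): size=4
10. dequeue(): size=3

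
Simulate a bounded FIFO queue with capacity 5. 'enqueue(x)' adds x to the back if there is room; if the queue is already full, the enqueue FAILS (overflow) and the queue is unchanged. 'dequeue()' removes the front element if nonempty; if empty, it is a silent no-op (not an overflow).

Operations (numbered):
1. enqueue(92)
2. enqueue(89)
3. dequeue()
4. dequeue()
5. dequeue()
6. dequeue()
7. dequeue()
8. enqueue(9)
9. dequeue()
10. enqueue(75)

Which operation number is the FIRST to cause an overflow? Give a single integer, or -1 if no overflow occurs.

Answer: -1

Derivation:
1. enqueue(92): size=1
2. enqueue(89): size=2
3. dequeue(): size=1
4. dequeue(): size=0
5. dequeue(): empty, no-op, size=0
6. dequeue(): empty, no-op, size=0
7. dequeue(): empty, no-op, size=0
8. enqueue(9): size=1
9. dequeue(): size=0
10. enqueue(75): size=1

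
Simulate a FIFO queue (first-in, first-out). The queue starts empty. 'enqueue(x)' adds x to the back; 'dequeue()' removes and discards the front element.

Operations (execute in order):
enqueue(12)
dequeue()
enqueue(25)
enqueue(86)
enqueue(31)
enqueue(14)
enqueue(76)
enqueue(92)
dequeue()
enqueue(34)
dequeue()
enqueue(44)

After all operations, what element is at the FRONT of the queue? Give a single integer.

Answer: 31

Derivation:
enqueue(12): queue = [12]
dequeue(): queue = []
enqueue(25): queue = [25]
enqueue(86): queue = [25, 86]
enqueue(31): queue = [25, 86, 31]
enqueue(14): queue = [25, 86, 31, 14]
enqueue(76): queue = [25, 86, 31, 14, 76]
enqueue(92): queue = [25, 86, 31, 14, 76, 92]
dequeue(): queue = [86, 31, 14, 76, 92]
enqueue(34): queue = [86, 31, 14, 76, 92, 34]
dequeue(): queue = [31, 14, 76, 92, 34]
enqueue(44): queue = [31, 14, 76, 92, 34, 44]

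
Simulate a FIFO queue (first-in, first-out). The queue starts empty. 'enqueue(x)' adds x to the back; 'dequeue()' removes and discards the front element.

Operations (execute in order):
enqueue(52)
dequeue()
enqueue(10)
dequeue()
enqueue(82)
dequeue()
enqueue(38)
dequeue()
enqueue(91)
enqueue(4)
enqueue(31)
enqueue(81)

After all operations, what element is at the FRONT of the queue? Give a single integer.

Answer: 91

Derivation:
enqueue(52): queue = [52]
dequeue(): queue = []
enqueue(10): queue = [10]
dequeue(): queue = []
enqueue(82): queue = [82]
dequeue(): queue = []
enqueue(38): queue = [38]
dequeue(): queue = []
enqueue(91): queue = [91]
enqueue(4): queue = [91, 4]
enqueue(31): queue = [91, 4, 31]
enqueue(81): queue = [91, 4, 31, 81]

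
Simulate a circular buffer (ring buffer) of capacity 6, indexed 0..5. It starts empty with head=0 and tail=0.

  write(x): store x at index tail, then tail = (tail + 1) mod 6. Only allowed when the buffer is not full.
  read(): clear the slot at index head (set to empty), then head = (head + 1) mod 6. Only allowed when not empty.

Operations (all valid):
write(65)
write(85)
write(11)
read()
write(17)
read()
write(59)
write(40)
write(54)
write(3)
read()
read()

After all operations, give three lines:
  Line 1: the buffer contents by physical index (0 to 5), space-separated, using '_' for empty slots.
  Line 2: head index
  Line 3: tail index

write(65): buf=[65 _ _ _ _ _], head=0, tail=1, size=1
write(85): buf=[65 85 _ _ _ _], head=0, tail=2, size=2
write(11): buf=[65 85 11 _ _ _], head=0, tail=3, size=3
read(): buf=[_ 85 11 _ _ _], head=1, tail=3, size=2
write(17): buf=[_ 85 11 17 _ _], head=1, tail=4, size=3
read(): buf=[_ _ 11 17 _ _], head=2, tail=4, size=2
write(59): buf=[_ _ 11 17 59 _], head=2, tail=5, size=3
write(40): buf=[_ _ 11 17 59 40], head=2, tail=0, size=4
write(54): buf=[54 _ 11 17 59 40], head=2, tail=1, size=5
write(3): buf=[54 3 11 17 59 40], head=2, tail=2, size=6
read(): buf=[54 3 _ 17 59 40], head=3, tail=2, size=5
read(): buf=[54 3 _ _ 59 40], head=4, tail=2, size=4

Answer: 54 3 _ _ 59 40
4
2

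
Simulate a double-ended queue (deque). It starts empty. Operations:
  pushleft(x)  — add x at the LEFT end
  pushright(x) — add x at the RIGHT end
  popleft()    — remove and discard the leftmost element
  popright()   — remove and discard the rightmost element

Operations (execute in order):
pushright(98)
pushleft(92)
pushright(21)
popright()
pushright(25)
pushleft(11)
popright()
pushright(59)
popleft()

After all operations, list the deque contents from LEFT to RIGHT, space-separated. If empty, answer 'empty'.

pushright(98): [98]
pushleft(92): [92, 98]
pushright(21): [92, 98, 21]
popright(): [92, 98]
pushright(25): [92, 98, 25]
pushleft(11): [11, 92, 98, 25]
popright(): [11, 92, 98]
pushright(59): [11, 92, 98, 59]
popleft(): [92, 98, 59]

Answer: 92 98 59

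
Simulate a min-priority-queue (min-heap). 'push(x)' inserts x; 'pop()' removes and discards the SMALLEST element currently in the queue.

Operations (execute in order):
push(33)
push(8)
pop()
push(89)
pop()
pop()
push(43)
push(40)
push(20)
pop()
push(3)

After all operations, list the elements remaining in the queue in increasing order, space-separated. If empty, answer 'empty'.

push(33): heap contents = [33]
push(8): heap contents = [8, 33]
pop() → 8: heap contents = [33]
push(89): heap contents = [33, 89]
pop() → 33: heap contents = [89]
pop() → 89: heap contents = []
push(43): heap contents = [43]
push(40): heap contents = [40, 43]
push(20): heap contents = [20, 40, 43]
pop() → 20: heap contents = [40, 43]
push(3): heap contents = [3, 40, 43]

Answer: 3 40 43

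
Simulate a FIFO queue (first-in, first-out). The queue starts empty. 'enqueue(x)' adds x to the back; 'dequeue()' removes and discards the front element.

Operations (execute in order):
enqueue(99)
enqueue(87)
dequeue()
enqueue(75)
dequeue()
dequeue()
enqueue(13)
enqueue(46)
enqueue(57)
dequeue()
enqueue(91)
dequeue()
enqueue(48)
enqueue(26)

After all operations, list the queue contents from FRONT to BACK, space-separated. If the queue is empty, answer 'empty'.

enqueue(99): [99]
enqueue(87): [99, 87]
dequeue(): [87]
enqueue(75): [87, 75]
dequeue(): [75]
dequeue(): []
enqueue(13): [13]
enqueue(46): [13, 46]
enqueue(57): [13, 46, 57]
dequeue(): [46, 57]
enqueue(91): [46, 57, 91]
dequeue(): [57, 91]
enqueue(48): [57, 91, 48]
enqueue(26): [57, 91, 48, 26]

Answer: 57 91 48 26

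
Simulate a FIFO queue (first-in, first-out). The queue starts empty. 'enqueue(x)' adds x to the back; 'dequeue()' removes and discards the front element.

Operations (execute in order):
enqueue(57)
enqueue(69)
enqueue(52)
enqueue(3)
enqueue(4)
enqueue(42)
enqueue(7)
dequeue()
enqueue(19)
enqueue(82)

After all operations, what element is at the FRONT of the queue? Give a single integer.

enqueue(57): queue = [57]
enqueue(69): queue = [57, 69]
enqueue(52): queue = [57, 69, 52]
enqueue(3): queue = [57, 69, 52, 3]
enqueue(4): queue = [57, 69, 52, 3, 4]
enqueue(42): queue = [57, 69, 52, 3, 4, 42]
enqueue(7): queue = [57, 69, 52, 3, 4, 42, 7]
dequeue(): queue = [69, 52, 3, 4, 42, 7]
enqueue(19): queue = [69, 52, 3, 4, 42, 7, 19]
enqueue(82): queue = [69, 52, 3, 4, 42, 7, 19, 82]

Answer: 69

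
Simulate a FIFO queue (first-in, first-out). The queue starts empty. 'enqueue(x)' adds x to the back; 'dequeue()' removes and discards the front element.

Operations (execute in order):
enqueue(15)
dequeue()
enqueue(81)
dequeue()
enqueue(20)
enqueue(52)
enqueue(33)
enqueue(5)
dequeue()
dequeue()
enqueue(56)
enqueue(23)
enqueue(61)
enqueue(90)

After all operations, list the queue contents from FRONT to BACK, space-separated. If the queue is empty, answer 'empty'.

Answer: 33 5 56 23 61 90

Derivation:
enqueue(15): [15]
dequeue(): []
enqueue(81): [81]
dequeue(): []
enqueue(20): [20]
enqueue(52): [20, 52]
enqueue(33): [20, 52, 33]
enqueue(5): [20, 52, 33, 5]
dequeue(): [52, 33, 5]
dequeue(): [33, 5]
enqueue(56): [33, 5, 56]
enqueue(23): [33, 5, 56, 23]
enqueue(61): [33, 5, 56, 23, 61]
enqueue(90): [33, 5, 56, 23, 61, 90]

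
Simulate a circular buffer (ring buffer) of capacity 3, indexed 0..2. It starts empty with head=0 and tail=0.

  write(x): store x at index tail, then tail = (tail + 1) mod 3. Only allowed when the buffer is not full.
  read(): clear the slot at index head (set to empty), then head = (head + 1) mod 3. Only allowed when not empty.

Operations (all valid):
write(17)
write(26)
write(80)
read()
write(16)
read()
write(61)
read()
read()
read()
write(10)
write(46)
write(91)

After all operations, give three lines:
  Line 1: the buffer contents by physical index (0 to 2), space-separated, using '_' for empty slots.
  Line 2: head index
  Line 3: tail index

Answer: 46 91 10
2
2

Derivation:
write(17): buf=[17 _ _], head=0, tail=1, size=1
write(26): buf=[17 26 _], head=0, tail=2, size=2
write(80): buf=[17 26 80], head=0, tail=0, size=3
read(): buf=[_ 26 80], head=1, tail=0, size=2
write(16): buf=[16 26 80], head=1, tail=1, size=3
read(): buf=[16 _ 80], head=2, tail=1, size=2
write(61): buf=[16 61 80], head=2, tail=2, size=3
read(): buf=[16 61 _], head=0, tail=2, size=2
read(): buf=[_ 61 _], head=1, tail=2, size=1
read(): buf=[_ _ _], head=2, tail=2, size=0
write(10): buf=[_ _ 10], head=2, tail=0, size=1
write(46): buf=[46 _ 10], head=2, tail=1, size=2
write(91): buf=[46 91 10], head=2, tail=2, size=3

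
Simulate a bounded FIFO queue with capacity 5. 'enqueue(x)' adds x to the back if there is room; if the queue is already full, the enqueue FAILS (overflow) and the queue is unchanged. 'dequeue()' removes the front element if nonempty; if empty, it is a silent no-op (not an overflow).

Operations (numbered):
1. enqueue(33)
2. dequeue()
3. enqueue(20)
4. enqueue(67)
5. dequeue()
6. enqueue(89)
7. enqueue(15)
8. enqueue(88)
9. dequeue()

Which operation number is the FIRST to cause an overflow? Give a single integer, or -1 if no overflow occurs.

1. enqueue(33): size=1
2. dequeue(): size=0
3. enqueue(20): size=1
4. enqueue(67): size=2
5. dequeue(): size=1
6. enqueue(89): size=2
7. enqueue(15): size=3
8. enqueue(88): size=4
9. dequeue(): size=3

Answer: -1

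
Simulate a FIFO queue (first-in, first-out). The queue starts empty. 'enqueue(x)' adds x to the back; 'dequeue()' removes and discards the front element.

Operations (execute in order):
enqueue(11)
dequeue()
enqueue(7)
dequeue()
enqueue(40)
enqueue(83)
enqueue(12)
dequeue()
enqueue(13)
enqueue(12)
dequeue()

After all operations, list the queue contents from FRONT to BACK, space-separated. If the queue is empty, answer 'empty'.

Answer: 12 13 12

Derivation:
enqueue(11): [11]
dequeue(): []
enqueue(7): [7]
dequeue(): []
enqueue(40): [40]
enqueue(83): [40, 83]
enqueue(12): [40, 83, 12]
dequeue(): [83, 12]
enqueue(13): [83, 12, 13]
enqueue(12): [83, 12, 13, 12]
dequeue(): [12, 13, 12]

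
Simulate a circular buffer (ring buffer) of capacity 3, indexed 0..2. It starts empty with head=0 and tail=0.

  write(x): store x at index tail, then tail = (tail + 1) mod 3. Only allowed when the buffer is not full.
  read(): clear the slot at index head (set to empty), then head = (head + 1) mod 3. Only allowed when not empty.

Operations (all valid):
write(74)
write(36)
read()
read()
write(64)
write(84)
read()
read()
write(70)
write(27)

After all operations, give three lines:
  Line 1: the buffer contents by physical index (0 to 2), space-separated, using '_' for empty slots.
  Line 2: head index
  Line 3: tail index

write(74): buf=[74 _ _], head=0, tail=1, size=1
write(36): buf=[74 36 _], head=0, tail=2, size=2
read(): buf=[_ 36 _], head=1, tail=2, size=1
read(): buf=[_ _ _], head=2, tail=2, size=0
write(64): buf=[_ _ 64], head=2, tail=0, size=1
write(84): buf=[84 _ 64], head=2, tail=1, size=2
read(): buf=[84 _ _], head=0, tail=1, size=1
read(): buf=[_ _ _], head=1, tail=1, size=0
write(70): buf=[_ 70 _], head=1, tail=2, size=1
write(27): buf=[_ 70 27], head=1, tail=0, size=2

Answer: _ 70 27
1
0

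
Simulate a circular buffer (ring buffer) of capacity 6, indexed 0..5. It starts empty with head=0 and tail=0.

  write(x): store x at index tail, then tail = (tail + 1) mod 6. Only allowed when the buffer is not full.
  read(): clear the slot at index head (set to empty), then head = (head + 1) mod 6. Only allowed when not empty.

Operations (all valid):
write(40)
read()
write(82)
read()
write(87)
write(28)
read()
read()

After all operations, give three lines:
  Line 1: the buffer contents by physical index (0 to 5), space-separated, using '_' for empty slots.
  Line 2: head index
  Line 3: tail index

write(40): buf=[40 _ _ _ _ _], head=0, tail=1, size=1
read(): buf=[_ _ _ _ _ _], head=1, tail=1, size=0
write(82): buf=[_ 82 _ _ _ _], head=1, tail=2, size=1
read(): buf=[_ _ _ _ _ _], head=2, tail=2, size=0
write(87): buf=[_ _ 87 _ _ _], head=2, tail=3, size=1
write(28): buf=[_ _ 87 28 _ _], head=2, tail=4, size=2
read(): buf=[_ _ _ 28 _ _], head=3, tail=4, size=1
read(): buf=[_ _ _ _ _ _], head=4, tail=4, size=0

Answer: _ _ _ _ _ _
4
4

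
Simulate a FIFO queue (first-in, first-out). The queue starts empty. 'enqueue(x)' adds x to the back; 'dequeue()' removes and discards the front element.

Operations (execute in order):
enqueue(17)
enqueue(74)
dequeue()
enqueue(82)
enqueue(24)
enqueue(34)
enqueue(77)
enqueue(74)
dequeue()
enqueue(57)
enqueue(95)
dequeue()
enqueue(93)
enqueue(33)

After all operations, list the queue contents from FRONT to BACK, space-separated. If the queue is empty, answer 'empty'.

Answer: 24 34 77 74 57 95 93 33

Derivation:
enqueue(17): [17]
enqueue(74): [17, 74]
dequeue(): [74]
enqueue(82): [74, 82]
enqueue(24): [74, 82, 24]
enqueue(34): [74, 82, 24, 34]
enqueue(77): [74, 82, 24, 34, 77]
enqueue(74): [74, 82, 24, 34, 77, 74]
dequeue(): [82, 24, 34, 77, 74]
enqueue(57): [82, 24, 34, 77, 74, 57]
enqueue(95): [82, 24, 34, 77, 74, 57, 95]
dequeue(): [24, 34, 77, 74, 57, 95]
enqueue(93): [24, 34, 77, 74, 57, 95, 93]
enqueue(33): [24, 34, 77, 74, 57, 95, 93, 33]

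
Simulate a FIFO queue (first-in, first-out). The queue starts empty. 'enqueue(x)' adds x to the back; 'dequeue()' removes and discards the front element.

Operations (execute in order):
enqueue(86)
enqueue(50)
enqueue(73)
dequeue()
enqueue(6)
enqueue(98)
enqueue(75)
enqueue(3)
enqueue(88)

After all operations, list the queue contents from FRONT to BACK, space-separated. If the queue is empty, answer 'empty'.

enqueue(86): [86]
enqueue(50): [86, 50]
enqueue(73): [86, 50, 73]
dequeue(): [50, 73]
enqueue(6): [50, 73, 6]
enqueue(98): [50, 73, 6, 98]
enqueue(75): [50, 73, 6, 98, 75]
enqueue(3): [50, 73, 6, 98, 75, 3]
enqueue(88): [50, 73, 6, 98, 75, 3, 88]

Answer: 50 73 6 98 75 3 88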